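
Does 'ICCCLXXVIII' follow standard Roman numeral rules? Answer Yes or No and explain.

'ICCCLXXVIII': Invalid subtractive combination: IC

No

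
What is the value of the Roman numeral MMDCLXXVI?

MMDCLXXVI: M=1000, M=1000, D=500, C=100, L=50, X=10, X=10, V=5, I=1
1000 + 1000 + 500 + 100 + 50 + 10 + 10 + 5 + 1 = 2676

2676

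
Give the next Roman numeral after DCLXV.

DCLXV = 665; next is 666

DCLXVI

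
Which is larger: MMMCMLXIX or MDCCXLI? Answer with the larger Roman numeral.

MMMCMLXIX = 3969
MDCCXLI = 1741
3969 is larger

MMMCMLXIX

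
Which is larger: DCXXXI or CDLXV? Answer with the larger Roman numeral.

DCXXXI = 631
CDLXV = 465
631 is larger

DCXXXI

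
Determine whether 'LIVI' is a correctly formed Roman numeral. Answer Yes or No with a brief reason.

'LIVI': I cannot come right after the subtractive pair IV: once I is subtracted in IV, the next symbol must be smaller than I

No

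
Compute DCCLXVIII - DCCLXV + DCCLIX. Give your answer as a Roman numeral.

DCCLXVIII = 768, DCCLXV = 765, DCCLIX = 759
768 - 765 = 3
3 + 759 = 762

DCCLXII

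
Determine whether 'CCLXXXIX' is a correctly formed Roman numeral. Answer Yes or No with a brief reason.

'CCLXXXIX': Check the rules: uses only the symbols I, V, X, L, C, D, M; no symbol is repeated more than three times in a row; V, L and D each appear at most once; the only place a smaller symbol precedes a larger one is the allowed subtractive pair IX, the symbol right after such a pair (if any) is smaller than the pair's first symbol, and otherwise the values never increase from left to right. Value: C (100) + C (100) + L (50) + X (10) + X (10) + X (10) + IX (9) = 289. So it is a valid standard Roman numeral.

Yes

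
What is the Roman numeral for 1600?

Convert 1600 to Roman numerals:
  1600 contains 1×1000 (M)
  600 contains 1×500 (D)
  100 contains 1×100 (C)

MDC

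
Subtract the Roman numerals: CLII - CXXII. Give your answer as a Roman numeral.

CLII = 152
CXXII = 122
152 - 122 = 30

XXX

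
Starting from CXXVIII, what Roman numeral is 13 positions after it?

CXXVIII = 128
128 + 13 = 141

CXLI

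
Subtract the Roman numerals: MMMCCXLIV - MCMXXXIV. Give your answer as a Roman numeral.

MMMCCXLIV = 3244
MCMXXXIV = 1934
3244 - 1934 = 1310

MCCCX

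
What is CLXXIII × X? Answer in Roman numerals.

CLXXIII = 173
X = 10
173 × 10 = 1730

MDCCXXX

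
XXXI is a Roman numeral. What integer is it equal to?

XXXI: X=10, X=10, X=10, I=1
10 + 10 + 10 + 1 = 31

31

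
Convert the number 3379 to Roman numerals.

Convert 3379 to Roman numerals:
  3379 contains 3×1000 (MMM)
  379 contains 3×100 (CCC)
  79 contains 1×50 (L)
  29 contains 2×10 (XX)
  9 contains 1×9 (IX)

MMMCCCLXXIX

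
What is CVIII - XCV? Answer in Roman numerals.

CVIII = 108
XCV = 95
108 - 95 = 13

XIII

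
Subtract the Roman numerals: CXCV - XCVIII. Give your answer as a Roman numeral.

CXCV = 195
XCVIII = 98
195 - 98 = 97

XCVII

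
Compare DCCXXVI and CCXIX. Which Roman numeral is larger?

DCCXXVI = 726
CCXIX = 219
726 is larger

DCCXXVI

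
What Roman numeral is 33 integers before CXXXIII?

CXXXIII = 133
133 - 33 = 100

C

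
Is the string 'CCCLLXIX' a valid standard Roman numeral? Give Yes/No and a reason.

'CCCLLXIX': L should not appear more than once

No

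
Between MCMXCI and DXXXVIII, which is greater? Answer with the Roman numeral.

MCMXCI = 1991
DXXXVIII = 538
1991 is larger

MCMXCI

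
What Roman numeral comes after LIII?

LIII = 53, so the next integer is 53 + 1 = 54

LIV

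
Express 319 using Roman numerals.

Convert 319 to Roman numerals:
  319 contains 3×100 (CCC)
  19 contains 1×10 (X)
  9 contains 1×9 (IX)

CCCXIX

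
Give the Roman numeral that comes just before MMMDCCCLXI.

MMMDCCCLXI = 3861, so the previous integer is 3861 - 1 = 3860

MMMDCCCLX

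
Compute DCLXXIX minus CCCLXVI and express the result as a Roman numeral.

DCLXXIX = 679
CCCLXVI = 366
679 - 366 = 313

CCCXIII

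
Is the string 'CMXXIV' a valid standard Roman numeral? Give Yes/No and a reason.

'CMXXIV': Check the rules: uses only the symbols I, V, X, L, C, D, M; no symbol is repeated more than three times in a row; V, L and D each appear at most once; the only places a smaller symbol precedes a larger one are the allowed subtractive pairs CM, IV, the symbol right after such a pair (if any) is smaller than the pair's first symbol, and otherwise the values never increase from left to right. Value: CM (900) + X (10) + X (10) + IV (4) = 924. So it is a valid standard Roman numeral.

Yes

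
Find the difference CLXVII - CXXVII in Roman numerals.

CLXVII = 167
CXXVII = 127
167 - 127 = 40

XL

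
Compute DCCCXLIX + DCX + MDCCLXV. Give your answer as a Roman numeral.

DCCCXLIX = 849, DCX = 610, MDCCLXV = 1765
849 + 610 = 1459
1459 + 1765 = 3224

MMMCCXXIV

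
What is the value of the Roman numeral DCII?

DCII: D=500, C=100, I=1, I=1
500 + 100 + 1 + 1 = 602

602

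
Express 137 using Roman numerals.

Convert 137 to Roman numerals:
  137 contains 1×100 (C)
  37 contains 3×10 (XXX)
  7 contains 1×5 (V)
  2 contains 2×1 (II)

CXXXVII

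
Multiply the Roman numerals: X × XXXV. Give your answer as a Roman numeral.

X = 10
XXXV = 35
10 × 35 = 350

CCCL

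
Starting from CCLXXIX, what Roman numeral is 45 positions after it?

CCLXXIX = 279
279 + 45 = 324

CCCXXIV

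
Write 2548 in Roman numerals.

Convert 2548 to Roman numerals:
  2548 contains 2×1000 (MM)
  548 contains 1×500 (D)
  48 contains 1×40 (XL)
  8 contains 1×5 (V)
  3 contains 3×1 (III)

MMDXLVIII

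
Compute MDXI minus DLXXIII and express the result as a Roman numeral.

MDXI = 1511
DLXXIII = 573
1511 - 573 = 938

CMXXXVIII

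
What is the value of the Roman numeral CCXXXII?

CCXXXII: C=100, C=100, X=10, X=10, X=10, I=1, I=1
100 + 100 + 10 + 10 + 10 + 1 + 1 = 232

232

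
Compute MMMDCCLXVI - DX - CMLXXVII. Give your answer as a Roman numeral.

MMMDCCLXVI = 3766, DX = 510, CMLXXVII = 977
3766 - 510 = 3256
3256 - 977 = 2279

MMCCLXXIX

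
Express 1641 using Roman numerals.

Convert 1641 to Roman numerals:
  1641 contains 1×1000 (M)
  641 contains 1×500 (D)
  141 contains 1×100 (C)
  41 contains 1×40 (XL)
  1 contains 1×1 (I)

MDCXLI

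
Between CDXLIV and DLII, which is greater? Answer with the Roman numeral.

CDXLIV = 444
DLII = 552
552 is larger

DLII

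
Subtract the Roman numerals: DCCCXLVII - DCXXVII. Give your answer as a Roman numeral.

DCCCXLVII = 847
DCXXVII = 627
847 - 627 = 220

CCXX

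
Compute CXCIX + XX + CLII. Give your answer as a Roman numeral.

CXCIX = 199, XX = 20, CLII = 152
199 + 20 = 219
219 + 152 = 371

CCCLXXI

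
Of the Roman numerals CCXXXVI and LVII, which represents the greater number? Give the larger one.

CCXXXVI = 236
LVII = 57
236 is larger

CCXXXVI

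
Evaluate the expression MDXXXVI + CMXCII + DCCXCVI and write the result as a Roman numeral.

MDXXXVI = 1536, CMXCII = 992, DCCXCVI = 796
1536 + 992 = 2528
2528 + 796 = 3324

MMMCCCXXIV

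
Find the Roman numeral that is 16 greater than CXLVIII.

CXLVIII = 148
148 + 16 = 164

CLXIV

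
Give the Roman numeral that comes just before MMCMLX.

MMCMLX = 2960; previous is 2959

MMCMLIX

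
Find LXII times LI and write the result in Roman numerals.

LXII = 62
LI = 51
62 × 51 = 3162

MMMCLXII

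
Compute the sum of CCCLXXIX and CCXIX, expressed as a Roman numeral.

CCCLXXIX = 379
CCXIX = 219
379 + 219 = 598

DXCVIII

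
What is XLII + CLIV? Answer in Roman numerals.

XLII = 42
CLIV = 154
42 + 154 = 196

CXCVI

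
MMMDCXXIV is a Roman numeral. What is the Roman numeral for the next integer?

MMMDCXXIV = 3624; next is 3625

MMMDCXXV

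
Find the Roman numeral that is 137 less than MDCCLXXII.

MDCCLXXII = 1772
1772 - 137 = 1635

MDCXXXV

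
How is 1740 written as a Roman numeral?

Convert 1740 to Roman numerals:
  1740 contains 1×1000 (M)
  740 contains 1×500 (D)
  240 contains 2×100 (CC)
  40 contains 1×40 (XL)

MDCCXL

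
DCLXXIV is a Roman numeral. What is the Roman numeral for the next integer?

DCLXXIV = 674, so the next integer is 674 + 1 = 675

DCLXXV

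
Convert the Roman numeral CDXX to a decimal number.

CDXX: CD=400, X=10, X=10
400 + 10 + 10 = 420

420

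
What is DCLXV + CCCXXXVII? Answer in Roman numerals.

DCLXV = 665
CCCXXXVII = 337
665 + 337 = 1002

MII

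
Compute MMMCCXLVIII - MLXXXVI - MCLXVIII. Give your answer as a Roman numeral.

MMMCCXLVIII = 3248, MLXXXVI = 1086, MCLXVIII = 1168
3248 - 1086 = 2162
2162 - 1168 = 994

CMXCIV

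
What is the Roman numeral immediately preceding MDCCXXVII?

MDCCXXVII = 1727, so the previous integer is 1727 - 1 = 1726

MDCCXXVI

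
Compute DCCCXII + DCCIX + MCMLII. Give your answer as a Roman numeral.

DCCCXII = 812, DCCIX = 709, MCMLII = 1952
812 + 709 = 1521
1521 + 1952 = 3473

MMMCDLXXIII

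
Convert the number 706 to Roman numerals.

Convert 706 to Roman numerals:
  706 contains 1×500 (D)
  206 contains 2×100 (CC)
  6 contains 1×5 (V)
  1 contains 1×1 (I)

DCCVI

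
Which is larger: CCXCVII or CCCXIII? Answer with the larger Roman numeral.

CCXCVII = 297
CCCXIII = 313
313 is larger

CCCXIII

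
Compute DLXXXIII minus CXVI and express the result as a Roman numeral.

DLXXXIII = 583
CXVI = 116
583 - 116 = 467

CDLXVII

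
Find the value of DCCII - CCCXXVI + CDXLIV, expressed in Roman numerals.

DCCII = 702, CCCXXVI = 326, CDXLIV = 444
702 - 326 = 376
376 + 444 = 820

DCCCXX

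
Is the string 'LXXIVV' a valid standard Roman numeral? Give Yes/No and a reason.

'LXXIVV': V should not appear more than once

No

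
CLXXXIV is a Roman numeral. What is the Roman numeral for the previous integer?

CLXXXIV = 184, so the previous integer is 184 - 1 = 183

CLXXXIII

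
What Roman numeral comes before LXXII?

LXXII = 72; previous is 71

LXXI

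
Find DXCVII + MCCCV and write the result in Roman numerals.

DXCVII = 597
MCCCV = 1305
597 + 1305 = 1902

MCMII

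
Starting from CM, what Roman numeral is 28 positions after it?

CM = 900
900 + 28 = 928

CMXXVIII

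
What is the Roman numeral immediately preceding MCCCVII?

MCCCVII = 1307, so the previous integer is 1307 - 1 = 1306

MCCCVI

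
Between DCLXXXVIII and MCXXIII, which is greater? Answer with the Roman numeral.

DCLXXXVIII = 688
MCXXIII = 1123
1123 is larger

MCXXIII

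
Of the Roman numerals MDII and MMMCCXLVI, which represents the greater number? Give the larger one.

MDII = 1502
MMMCCXLVI = 3246
3246 is larger

MMMCCXLVI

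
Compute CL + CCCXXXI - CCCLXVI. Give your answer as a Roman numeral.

CL = 150, CCCXXXI = 331, CCCLXVI = 366
150 + 331 = 481
481 - 366 = 115

CXV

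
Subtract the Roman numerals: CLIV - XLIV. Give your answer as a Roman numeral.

CLIV = 154
XLIV = 44
154 - 44 = 110

CX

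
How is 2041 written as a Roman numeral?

Convert 2041 to Roman numerals:
  2041 contains 2×1000 (MM)
  41 contains 1×40 (XL)
  1 contains 1×1 (I)

MMXLI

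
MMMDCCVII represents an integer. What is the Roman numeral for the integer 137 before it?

MMMDCCVII = 3707
3707 - 137 = 3570

MMMDLXX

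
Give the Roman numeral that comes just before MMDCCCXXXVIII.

MMDCCCXXXVIII = 2838; previous is 2837

MMDCCCXXXVII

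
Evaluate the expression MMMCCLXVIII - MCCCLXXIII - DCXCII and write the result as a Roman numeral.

MMMCCLXVIII = 3268, MCCCLXXIII = 1373, DCXCII = 692
3268 - 1373 = 1895
1895 - 692 = 1203

MCCIII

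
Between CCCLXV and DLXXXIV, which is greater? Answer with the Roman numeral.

CCCLXV = 365
DLXXXIV = 584
584 is larger

DLXXXIV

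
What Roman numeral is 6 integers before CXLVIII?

CXLVIII = 148
148 - 6 = 142

CXLII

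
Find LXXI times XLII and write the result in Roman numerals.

LXXI = 71
XLII = 42
71 × 42 = 2982

MMCMLXXXII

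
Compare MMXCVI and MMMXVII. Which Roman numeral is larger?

MMXCVI = 2096
MMMXVII = 3017
3017 is larger

MMMXVII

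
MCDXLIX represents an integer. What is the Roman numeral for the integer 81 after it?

MCDXLIX = 1449
1449 + 81 = 1530

MDXXX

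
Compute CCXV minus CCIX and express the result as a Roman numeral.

CCXV = 215
CCIX = 209
215 - 209 = 6

VI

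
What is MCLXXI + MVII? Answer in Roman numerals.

MCLXXI = 1171
MVII = 1007
1171 + 1007 = 2178

MMCLXXVIII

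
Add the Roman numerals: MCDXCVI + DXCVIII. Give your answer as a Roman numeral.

MCDXCVI = 1496
DXCVIII = 598
1496 + 598 = 2094

MMXCIV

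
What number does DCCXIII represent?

DCCXIII: D=500, C=100, C=100, X=10, I=1, I=1, I=1
500 + 100 + 100 + 10 + 1 + 1 + 1 = 713

713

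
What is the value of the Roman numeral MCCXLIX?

MCCXLIX: M=1000, C=100, C=100, XL=40, IX=9
1000 + 100 + 100 + 40 + 9 = 1249

1249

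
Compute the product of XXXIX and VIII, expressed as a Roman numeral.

XXXIX = 39
VIII = 8
39 × 8 = 312

CCCXII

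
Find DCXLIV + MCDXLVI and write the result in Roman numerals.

DCXLIV = 644
MCDXLVI = 1446
644 + 1446 = 2090

MMXC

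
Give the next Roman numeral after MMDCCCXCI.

MMDCCCXCI = 2891; next is 2892

MMDCCCXCII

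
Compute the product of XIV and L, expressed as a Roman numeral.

XIV = 14
L = 50
14 × 50 = 700

DCC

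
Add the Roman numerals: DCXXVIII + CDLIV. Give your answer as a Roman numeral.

DCXXVIII = 628
CDLIV = 454
628 + 454 = 1082

MLXXXII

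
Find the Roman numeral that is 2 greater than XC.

XC = 90
90 + 2 = 92

XCII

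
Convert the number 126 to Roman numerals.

Convert 126 to Roman numerals:
  126 contains 1×100 (C)
  26 contains 2×10 (XX)
  6 contains 1×5 (V)
  1 contains 1×1 (I)

CXXVI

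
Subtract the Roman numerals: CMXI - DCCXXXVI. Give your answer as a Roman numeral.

CMXI = 911
DCCXXXVI = 736
911 - 736 = 175

CLXXV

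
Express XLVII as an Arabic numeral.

XLVII: XL=40, V=5, I=1, I=1
40 + 5 + 1 + 1 = 47

47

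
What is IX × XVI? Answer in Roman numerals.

IX = 9
XVI = 16
9 × 16 = 144

CXLIV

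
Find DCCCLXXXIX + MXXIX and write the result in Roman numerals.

DCCCLXXXIX = 889
MXXIX = 1029
889 + 1029 = 1918

MCMXVIII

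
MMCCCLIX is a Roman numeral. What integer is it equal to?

MMCCCLIX: M=1000, M=1000, C=100, C=100, C=100, L=50, IX=9
1000 + 1000 + 100 + 100 + 100 + 50 + 9 = 2359

2359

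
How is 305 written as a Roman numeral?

Convert 305 to Roman numerals:
  305 contains 3×100 (CCC)
  5 contains 1×5 (V)

CCCV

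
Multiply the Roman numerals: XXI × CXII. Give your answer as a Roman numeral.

XXI = 21
CXII = 112
21 × 112 = 2352

MMCCCLII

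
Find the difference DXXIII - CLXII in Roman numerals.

DXXIII = 523
CLXII = 162
523 - 162 = 361

CCCLXI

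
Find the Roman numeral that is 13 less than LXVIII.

LXVIII = 68
68 - 13 = 55

LV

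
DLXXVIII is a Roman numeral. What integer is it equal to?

DLXXVIII: D=500, L=50, X=10, X=10, V=5, I=1, I=1, I=1
500 + 50 + 10 + 10 + 5 + 1 + 1 + 1 = 578

578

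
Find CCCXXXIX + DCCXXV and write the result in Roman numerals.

CCCXXXIX = 339
DCCXXV = 725
339 + 725 = 1064

MLXIV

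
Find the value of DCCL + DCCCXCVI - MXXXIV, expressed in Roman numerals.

DCCL = 750, DCCCXCVI = 896, MXXXIV = 1034
750 + 896 = 1646
1646 - 1034 = 612

DCXII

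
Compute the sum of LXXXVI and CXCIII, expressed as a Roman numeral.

LXXXVI = 86
CXCIII = 193
86 + 193 = 279

CCLXXIX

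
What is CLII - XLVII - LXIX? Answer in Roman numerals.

CLII = 152, XLVII = 47, LXIX = 69
152 - 47 = 105
105 - 69 = 36

XXXVI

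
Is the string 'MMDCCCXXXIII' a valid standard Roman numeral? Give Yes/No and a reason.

'MMDCCCXXXIII': Check the rules: uses only the symbols I, V, X, L, C, D, M; no symbol is repeated more than three times in a row; V, L and D each appear at most once; no smaller symbol precedes a larger one (values never increase from left to right). Value: M (1000) + M (1000) + D (500) + C (100) + C (100) + C (100) + X (10) + X (10) + X (10) + I (1) + I (1) + I (1) = 2833. So it is a valid standard Roman numeral.

Yes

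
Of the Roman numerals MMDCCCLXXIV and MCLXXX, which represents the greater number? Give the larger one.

MMDCCCLXXIV = 2874
MCLXXX = 1180
2874 is larger

MMDCCCLXXIV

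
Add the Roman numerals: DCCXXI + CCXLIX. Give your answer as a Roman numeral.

DCCXXI = 721
CCXLIX = 249
721 + 249 = 970

CMLXX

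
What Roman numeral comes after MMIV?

MMIV = 2004; next is 2005

MMV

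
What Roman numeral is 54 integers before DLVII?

DLVII = 557
557 - 54 = 503

DIII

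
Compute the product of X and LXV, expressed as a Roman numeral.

X = 10
LXV = 65
10 × 65 = 650

DCL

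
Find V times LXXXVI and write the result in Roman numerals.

V = 5
LXXXVI = 86
5 × 86 = 430

CDXXX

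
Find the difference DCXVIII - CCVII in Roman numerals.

DCXVIII = 618
CCVII = 207
618 - 207 = 411

CDXI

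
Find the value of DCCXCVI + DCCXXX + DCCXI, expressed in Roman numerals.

DCCXCVI = 796, DCCXXX = 730, DCCXI = 711
796 + 730 = 1526
1526 + 711 = 2237

MMCCXXXVII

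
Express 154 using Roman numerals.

Convert 154 to Roman numerals:
  154 contains 1×100 (C)
  54 contains 1×50 (L)
  4 contains 1×4 (IV)

CLIV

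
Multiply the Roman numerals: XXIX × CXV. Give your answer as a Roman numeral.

XXIX = 29
CXV = 115
29 × 115 = 3335

MMMCCCXXXV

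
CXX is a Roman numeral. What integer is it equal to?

CXX: C=100, X=10, X=10
100 + 10 + 10 = 120

120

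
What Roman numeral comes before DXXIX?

DXXIX = 529; previous is 528

DXXVIII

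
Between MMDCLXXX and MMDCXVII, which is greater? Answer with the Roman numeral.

MMDCLXXX = 2680
MMDCXVII = 2617
2680 is larger

MMDCLXXX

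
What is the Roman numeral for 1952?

Convert 1952 to Roman numerals:
  1952 contains 1×1000 (M)
  952 contains 1×900 (CM)
  52 contains 1×50 (L)
  2 contains 2×1 (II)

MCMLII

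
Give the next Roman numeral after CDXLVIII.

CDXLVIII = 448; next is 449

CDXLIX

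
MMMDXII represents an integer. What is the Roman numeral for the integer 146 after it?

MMMDXII = 3512
3512 + 146 = 3658

MMMDCLVIII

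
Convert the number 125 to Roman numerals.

Convert 125 to Roman numerals:
  125 contains 1×100 (C)
  25 contains 2×10 (XX)
  5 contains 1×5 (V)

CXXV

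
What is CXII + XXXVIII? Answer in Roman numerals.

CXII = 112
XXXVIII = 38
112 + 38 = 150

CL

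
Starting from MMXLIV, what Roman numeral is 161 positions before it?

MMXLIV = 2044
2044 - 161 = 1883

MDCCCLXXXIII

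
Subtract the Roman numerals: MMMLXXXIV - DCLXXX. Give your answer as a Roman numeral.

MMMLXXXIV = 3084
DCLXXX = 680
3084 - 680 = 2404

MMCDIV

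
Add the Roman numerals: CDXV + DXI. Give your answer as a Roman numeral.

CDXV = 415
DXI = 511
415 + 511 = 926

CMXXVI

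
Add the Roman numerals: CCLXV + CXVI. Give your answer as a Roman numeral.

CCLXV = 265
CXVI = 116
265 + 116 = 381

CCCLXXXI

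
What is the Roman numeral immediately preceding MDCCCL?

MDCCCL = 1850; previous is 1849

MDCCCXLIX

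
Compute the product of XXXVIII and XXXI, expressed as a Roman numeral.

XXXVIII = 38
XXXI = 31
38 × 31 = 1178

MCLXXVIII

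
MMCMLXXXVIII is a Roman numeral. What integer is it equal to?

MMCMLXXXVIII: M=1000, M=1000, CM=900, L=50, X=10, X=10, X=10, V=5, I=1, I=1, I=1
1000 + 1000 + 900 + 50 + 10 + 10 + 10 + 5 + 1 + 1 + 1 = 2988

2988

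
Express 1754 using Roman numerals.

Convert 1754 to Roman numerals:
  1754 contains 1×1000 (M)
  754 contains 1×500 (D)
  254 contains 2×100 (CC)
  54 contains 1×50 (L)
  4 contains 1×4 (IV)

MDCCLIV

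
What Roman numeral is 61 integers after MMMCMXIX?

MMMCMXIX = 3919
3919 + 61 = 3980

MMMCMLXXX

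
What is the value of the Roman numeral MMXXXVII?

MMXXXVII: M=1000, M=1000, X=10, X=10, X=10, V=5, I=1, I=1
1000 + 1000 + 10 + 10 + 10 + 5 + 1 + 1 = 2037

2037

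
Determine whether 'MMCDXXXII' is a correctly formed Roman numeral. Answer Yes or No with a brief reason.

'MMCDXXXII': Check the rules: uses only the symbols I, V, X, L, C, D, M; no symbol is repeated more than three times in a row; V, L and D each appear at most once; the only place a smaller symbol precedes a larger one is the allowed subtractive pair CD, the symbol right after such a pair (if any) is smaller than the pair's first symbol, and otherwise the values never increase from left to right. Value: M (1000) + M (1000) + CD (400) + X (10) + X (10) + X (10) + I (1) + I (1) = 2432. So it is a valid standard Roman numeral.

Yes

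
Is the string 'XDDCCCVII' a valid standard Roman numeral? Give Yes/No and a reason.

'XDDCCCVII': D should not appear more than once

No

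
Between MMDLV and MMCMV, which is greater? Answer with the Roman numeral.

MMDLV = 2555
MMCMV = 2905
2905 is larger

MMCMV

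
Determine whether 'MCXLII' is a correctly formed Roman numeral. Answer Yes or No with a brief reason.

'MCXLII': Check the rules: uses only the symbols I, V, X, L, C, D, M; no symbol is repeated more than three times in a row; V, L and D each appear at most once; the only place a smaller symbol precedes a larger one is the allowed subtractive pair XL, the symbol right after such a pair (if any) is smaller than the pair's first symbol, and otherwise the values never increase from left to right. Value: M (1000) + C (100) + XL (40) + I (1) + I (1) = 1142. So it is a valid standard Roman numeral.

Yes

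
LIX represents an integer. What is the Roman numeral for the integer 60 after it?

LIX = 59
59 + 60 = 119

CXIX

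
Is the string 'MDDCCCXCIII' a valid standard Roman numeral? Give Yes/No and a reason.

'MDDCCCXCIII': D should not appear more than once

No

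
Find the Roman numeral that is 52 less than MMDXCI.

MMDXCI = 2591
2591 - 52 = 2539

MMDXXXIX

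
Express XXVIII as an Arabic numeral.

XXVIII: X=10, X=10, V=5, I=1, I=1, I=1
10 + 10 + 5 + 1 + 1 + 1 = 28

28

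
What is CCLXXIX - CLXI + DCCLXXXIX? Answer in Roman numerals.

CCLXXIX = 279, CLXI = 161, DCCLXXXIX = 789
279 - 161 = 118
118 + 789 = 907

CMVII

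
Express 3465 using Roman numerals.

Convert 3465 to Roman numerals:
  3465 contains 3×1000 (MMM)
  465 contains 1×400 (CD)
  65 contains 1×50 (L)
  15 contains 1×10 (X)
  5 contains 1×5 (V)

MMMCDLXV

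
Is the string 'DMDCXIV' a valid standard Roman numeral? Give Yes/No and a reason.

'DMDCXIV': D should not appear more than once

No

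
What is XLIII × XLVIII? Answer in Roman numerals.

XLIII = 43
XLVIII = 48
43 × 48 = 2064

MMLXIV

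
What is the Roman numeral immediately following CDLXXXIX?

CDLXXXIX = 489, so the next integer is 489 + 1 = 490

CDXC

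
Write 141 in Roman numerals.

Convert 141 to Roman numerals:
  141 contains 1×100 (C)
  41 contains 1×40 (XL)
  1 contains 1×1 (I)

CXLI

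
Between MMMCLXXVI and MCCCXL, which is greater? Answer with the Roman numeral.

MMMCLXXVI = 3176
MCCCXL = 1340
3176 is larger

MMMCLXXVI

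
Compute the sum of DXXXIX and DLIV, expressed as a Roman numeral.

DXXXIX = 539
DLIV = 554
539 + 554 = 1093

MXCIII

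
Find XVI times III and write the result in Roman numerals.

XVI = 16
III = 3
16 × 3 = 48

XLVIII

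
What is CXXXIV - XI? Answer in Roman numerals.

CXXXIV = 134
XI = 11
134 - 11 = 123

CXXIII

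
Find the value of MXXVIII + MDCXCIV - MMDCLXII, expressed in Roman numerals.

MXXVIII = 1028, MDCXCIV = 1694, MMDCLXII = 2662
1028 + 1694 = 2722
2722 - 2662 = 60

LX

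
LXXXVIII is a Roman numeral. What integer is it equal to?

LXXXVIII: L=50, X=10, X=10, X=10, V=5, I=1, I=1, I=1
50 + 10 + 10 + 10 + 5 + 1 + 1 + 1 = 88

88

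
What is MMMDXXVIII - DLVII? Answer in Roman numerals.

MMMDXXVIII = 3528
DLVII = 557
3528 - 557 = 2971

MMCMLXXI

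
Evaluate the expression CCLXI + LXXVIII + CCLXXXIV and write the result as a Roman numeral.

CCLXI = 261, LXXVIII = 78, CCLXXXIV = 284
261 + 78 = 339
339 + 284 = 623

DCXXIII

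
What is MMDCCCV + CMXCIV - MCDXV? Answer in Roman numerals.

MMDCCCV = 2805, CMXCIV = 994, MCDXV = 1415
2805 + 994 = 3799
3799 - 1415 = 2384

MMCCCLXXXIV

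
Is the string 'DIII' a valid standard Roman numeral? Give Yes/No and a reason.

'DIII': Check the rules: uses only the symbols I, V, X, L, C, D, M; no symbol is repeated more than three times in a row; V, L and D each appear at most once; no smaller symbol precedes a larger one (values never increase from left to right). Value: D (500) + I (1) + I (1) + I (1) = 503. So it is a valid standard Roman numeral.

Yes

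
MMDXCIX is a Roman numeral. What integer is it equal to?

MMDXCIX: M=1000, M=1000, D=500, XC=90, IX=9
1000 + 1000 + 500 + 90 + 9 = 2599

2599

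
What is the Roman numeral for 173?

Convert 173 to Roman numerals:
  173 contains 1×100 (C)
  73 contains 1×50 (L)
  23 contains 2×10 (XX)
  3 contains 3×1 (III)

CLXXIII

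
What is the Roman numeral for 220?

Convert 220 to Roman numerals:
  220 contains 2×100 (CC)
  20 contains 2×10 (XX)

CCXX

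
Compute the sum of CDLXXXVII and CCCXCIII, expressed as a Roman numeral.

CDLXXXVII = 487
CCCXCIII = 393
487 + 393 = 880

DCCCLXXX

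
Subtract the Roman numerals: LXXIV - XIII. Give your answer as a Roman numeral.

LXXIV = 74
XIII = 13
74 - 13 = 61

LXI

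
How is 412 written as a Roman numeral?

Convert 412 to Roman numerals:
  412 contains 1×400 (CD)
  12 contains 1×10 (X)
  2 contains 2×1 (II)

CDXII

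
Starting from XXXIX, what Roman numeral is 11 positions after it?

XXXIX = 39
39 + 11 = 50

L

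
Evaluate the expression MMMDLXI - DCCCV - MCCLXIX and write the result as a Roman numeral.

MMMDLXI = 3561, DCCCV = 805, MCCLXIX = 1269
3561 - 805 = 2756
2756 - 1269 = 1487

MCDLXXXVII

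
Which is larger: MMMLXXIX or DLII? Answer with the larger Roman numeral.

MMMLXXIX = 3079
DLII = 552
3079 is larger

MMMLXXIX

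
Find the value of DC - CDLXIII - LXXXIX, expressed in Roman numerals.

DC = 600, CDLXIII = 463, LXXXIX = 89
600 - 463 = 137
137 - 89 = 48

XLVIII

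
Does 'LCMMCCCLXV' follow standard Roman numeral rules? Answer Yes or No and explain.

'LCMMCCCLXV': L should not appear more than once

No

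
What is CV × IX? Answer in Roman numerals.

CV = 105
IX = 9
105 × 9 = 945

CMXLV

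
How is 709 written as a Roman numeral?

Convert 709 to Roman numerals:
  709 contains 1×500 (D)
  209 contains 2×100 (CC)
  9 contains 1×9 (IX)

DCCIX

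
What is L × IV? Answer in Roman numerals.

L = 50
IV = 4
50 × 4 = 200

CC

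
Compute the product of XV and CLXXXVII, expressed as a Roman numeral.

XV = 15
CLXXXVII = 187
15 × 187 = 2805

MMDCCCV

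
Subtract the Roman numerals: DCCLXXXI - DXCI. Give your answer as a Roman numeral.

DCCLXXXI = 781
DXCI = 591
781 - 591 = 190

CXC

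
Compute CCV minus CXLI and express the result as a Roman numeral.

CCV = 205
CXLI = 141
205 - 141 = 64

LXIV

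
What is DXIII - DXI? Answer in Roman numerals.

DXIII = 513
DXI = 511
513 - 511 = 2

II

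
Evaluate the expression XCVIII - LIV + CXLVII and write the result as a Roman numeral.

XCVIII = 98, LIV = 54, CXLVII = 147
98 - 54 = 44
44 + 147 = 191

CXCI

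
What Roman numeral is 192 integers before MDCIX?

MDCIX = 1609
1609 - 192 = 1417

MCDXVII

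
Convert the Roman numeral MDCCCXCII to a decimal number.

MDCCCXCII: M=1000, D=500, C=100, C=100, C=100, XC=90, I=1, I=1
1000 + 500 + 100 + 100 + 100 + 90 + 1 + 1 = 1892

1892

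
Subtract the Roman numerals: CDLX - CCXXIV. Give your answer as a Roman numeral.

CDLX = 460
CCXXIV = 224
460 - 224 = 236

CCXXXVI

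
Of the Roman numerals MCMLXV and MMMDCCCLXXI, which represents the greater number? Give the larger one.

MCMLXV = 1965
MMMDCCCLXXI = 3871
3871 is larger

MMMDCCCLXXI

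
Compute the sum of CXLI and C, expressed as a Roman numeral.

CXLI = 141
C = 100
141 + 100 = 241

CCXLI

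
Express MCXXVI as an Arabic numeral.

MCXXVI: M=1000, C=100, X=10, X=10, V=5, I=1
1000 + 100 + 10 + 10 + 5 + 1 = 1126

1126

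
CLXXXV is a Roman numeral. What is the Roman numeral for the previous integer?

CLXXXV = 185, so the previous integer is 185 - 1 = 184

CLXXXIV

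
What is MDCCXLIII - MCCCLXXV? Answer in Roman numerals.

MDCCXLIII = 1743
MCCCLXXV = 1375
1743 - 1375 = 368

CCCLXVIII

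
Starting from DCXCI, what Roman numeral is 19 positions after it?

DCXCI = 691
691 + 19 = 710

DCCX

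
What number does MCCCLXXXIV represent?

MCCCLXXXIV: M=1000, C=100, C=100, C=100, L=50, X=10, X=10, X=10, IV=4
1000 + 100 + 100 + 100 + 50 + 10 + 10 + 10 + 4 = 1384

1384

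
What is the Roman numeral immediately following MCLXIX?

MCLXIX = 1169, so the next integer is 1169 + 1 = 1170

MCLXX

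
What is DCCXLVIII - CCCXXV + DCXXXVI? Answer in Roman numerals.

DCCXLVIII = 748, CCCXXV = 325, DCXXXVI = 636
748 - 325 = 423
423 + 636 = 1059

MLIX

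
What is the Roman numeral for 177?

Convert 177 to Roman numerals:
  177 contains 1×100 (C)
  77 contains 1×50 (L)
  27 contains 2×10 (XX)
  7 contains 1×5 (V)
  2 contains 2×1 (II)

CLXXVII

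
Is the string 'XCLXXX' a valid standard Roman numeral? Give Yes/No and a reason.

'XCLXXX': X (position 1) comes before the larger symbol L (position 3) without being directly in front of it as a subtractive pair; apart from IV, IX, XL, XC, CD and CM, symbols must go from largest to smallest

No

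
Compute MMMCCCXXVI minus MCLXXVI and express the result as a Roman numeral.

MMMCCCXXVI = 3326
MCLXXVI = 1176
3326 - 1176 = 2150

MMCL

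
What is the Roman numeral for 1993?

Convert 1993 to Roman numerals:
  1993 contains 1×1000 (M)
  993 contains 1×900 (CM)
  93 contains 1×90 (XC)
  3 contains 3×1 (III)

MCMXCIII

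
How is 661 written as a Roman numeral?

Convert 661 to Roman numerals:
  661 contains 1×500 (D)
  161 contains 1×100 (C)
  61 contains 1×50 (L)
  11 contains 1×10 (X)
  1 contains 1×1 (I)

DCLXI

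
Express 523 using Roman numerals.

Convert 523 to Roman numerals:
  523 contains 1×500 (D)
  23 contains 2×10 (XX)
  3 contains 3×1 (III)

DXXIII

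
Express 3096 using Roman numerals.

Convert 3096 to Roman numerals:
  3096 contains 3×1000 (MMM)
  96 contains 1×90 (XC)
  6 contains 1×5 (V)
  1 contains 1×1 (I)

MMMXCVI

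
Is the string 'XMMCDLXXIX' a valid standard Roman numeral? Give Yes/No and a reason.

'XMMCDLXXIX': Invalid subtractive combination: XM

No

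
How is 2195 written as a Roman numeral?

Convert 2195 to Roman numerals:
  2195 contains 2×1000 (MM)
  195 contains 1×100 (C)
  95 contains 1×90 (XC)
  5 contains 1×5 (V)

MMCXCV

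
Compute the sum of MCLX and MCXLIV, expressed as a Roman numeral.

MCLX = 1160
MCXLIV = 1144
1160 + 1144 = 2304

MMCCCIV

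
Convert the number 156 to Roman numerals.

Convert 156 to Roman numerals:
  156 contains 1×100 (C)
  56 contains 1×50 (L)
  6 contains 1×5 (V)
  1 contains 1×1 (I)

CLVI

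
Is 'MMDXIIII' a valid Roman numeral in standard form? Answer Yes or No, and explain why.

'MMDXIIII': More than 3 consecutive I's

No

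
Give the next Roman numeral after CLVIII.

CLVIII = 158, so the next integer is 158 + 1 = 159

CLIX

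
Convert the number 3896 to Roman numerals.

Convert 3896 to Roman numerals:
  3896 contains 3×1000 (MMM)
  896 contains 1×500 (D)
  396 contains 3×100 (CCC)
  96 contains 1×90 (XC)
  6 contains 1×5 (V)
  1 contains 1×1 (I)

MMMDCCCXCVI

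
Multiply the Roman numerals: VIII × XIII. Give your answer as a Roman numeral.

VIII = 8
XIII = 13
8 × 13 = 104

CIV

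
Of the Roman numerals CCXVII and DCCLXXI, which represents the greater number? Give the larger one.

CCXVII = 217
DCCLXXI = 771
771 is larger

DCCLXXI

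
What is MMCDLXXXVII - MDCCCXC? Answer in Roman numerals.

MMCDLXXXVII = 2487
MDCCCXC = 1890
2487 - 1890 = 597

DXCVII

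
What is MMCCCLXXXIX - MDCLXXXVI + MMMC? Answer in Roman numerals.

MMCCCLXXXIX = 2389, MDCLXXXVI = 1686, MMMC = 3100
2389 - 1686 = 703
703 + 3100 = 3803

MMMDCCCIII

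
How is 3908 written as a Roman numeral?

Convert 3908 to Roman numerals:
  3908 contains 3×1000 (MMM)
  908 contains 1×900 (CM)
  8 contains 1×5 (V)
  3 contains 3×1 (III)

MMMCMVIII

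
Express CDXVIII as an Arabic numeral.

CDXVIII: CD=400, X=10, V=5, I=1, I=1, I=1
400 + 10 + 5 + 1 + 1 + 1 = 418

418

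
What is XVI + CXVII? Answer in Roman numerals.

XVI = 16
CXVII = 117
16 + 117 = 133

CXXXIII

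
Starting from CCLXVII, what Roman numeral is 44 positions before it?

CCLXVII = 267
267 - 44 = 223

CCXXIII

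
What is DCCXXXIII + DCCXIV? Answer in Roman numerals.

DCCXXXIII = 733
DCCXIV = 714
733 + 714 = 1447

MCDXLVII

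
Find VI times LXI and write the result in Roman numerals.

VI = 6
LXI = 61
6 × 61 = 366

CCCLXVI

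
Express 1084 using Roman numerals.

Convert 1084 to Roman numerals:
  1084 contains 1×1000 (M)
  84 contains 1×50 (L)
  34 contains 3×10 (XXX)
  4 contains 1×4 (IV)

MLXXXIV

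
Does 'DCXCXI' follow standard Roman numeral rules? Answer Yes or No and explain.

'DCXCXI': X cannot come right after the subtractive pair XC: once X is subtracted in XC, the next symbol must be smaller than X

No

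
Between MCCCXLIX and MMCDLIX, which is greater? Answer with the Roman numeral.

MCCCXLIX = 1349
MMCDLIX = 2459
2459 is larger

MMCDLIX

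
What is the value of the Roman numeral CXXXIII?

CXXXIII: C=100, X=10, X=10, X=10, I=1, I=1, I=1
100 + 10 + 10 + 10 + 1 + 1 + 1 = 133

133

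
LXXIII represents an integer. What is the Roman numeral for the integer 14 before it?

LXXIII = 73
73 - 14 = 59

LIX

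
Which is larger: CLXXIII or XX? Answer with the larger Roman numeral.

CLXXIII = 173
XX = 20
173 is larger

CLXXIII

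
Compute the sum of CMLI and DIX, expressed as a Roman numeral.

CMLI = 951
DIX = 509
951 + 509 = 1460

MCDLX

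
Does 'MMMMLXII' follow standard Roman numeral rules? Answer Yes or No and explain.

'MMMMLXII': More than 3 consecutive M's

No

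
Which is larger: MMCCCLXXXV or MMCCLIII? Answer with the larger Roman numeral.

MMCCCLXXXV = 2385
MMCCLIII = 2253
2385 is larger

MMCCCLXXXV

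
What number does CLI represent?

CLI: C=100, L=50, I=1
100 + 50 + 1 = 151

151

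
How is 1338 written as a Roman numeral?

Convert 1338 to Roman numerals:
  1338 contains 1×1000 (M)
  338 contains 3×100 (CCC)
  38 contains 3×10 (XXX)
  8 contains 1×5 (V)
  3 contains 3×1 (III)

MCCCXXXVIII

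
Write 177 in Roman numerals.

Convert 177 to Roman numerals:
  177 contains 1×100 (C)
  77 contains 1×50 (L)
  27 contains 2×10 (XX)
  7 contains 1×5 (V)
  2 contains 2×1 (II)

CLXXVII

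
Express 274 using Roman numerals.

Convert 274 to Roman numerals:
  274 contains 2×100 (CC)
  74 contains 1×50 (L)
  24 contains 2×10 (XX)
  4 contains 1×4 (IV)

CCLXXIV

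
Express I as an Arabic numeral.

I: I=1

1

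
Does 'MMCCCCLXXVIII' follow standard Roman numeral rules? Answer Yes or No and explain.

'MMCCCCLXXVIII': More than 3 consecutive C's

No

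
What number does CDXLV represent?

CDXLV: CD=400, XL=40, V=5
400 + 40 + 5 = 445

445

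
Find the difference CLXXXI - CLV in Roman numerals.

CLXXXI = 181
CLV = 155
181 - 155 = 26

XXVI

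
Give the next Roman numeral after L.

L = 50, so the next integer is 50 + 1 = 51

LI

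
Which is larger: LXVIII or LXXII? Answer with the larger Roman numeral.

LXVIII = 68
LXXII = 72
72 is larger

LXXII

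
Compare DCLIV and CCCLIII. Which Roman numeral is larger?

DCLIV = 654
CCCLIII = 353
654 is larger

DCLIV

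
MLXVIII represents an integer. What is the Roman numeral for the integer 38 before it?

MLXVIII = 1068
1068 - 38 = 1030

MXXX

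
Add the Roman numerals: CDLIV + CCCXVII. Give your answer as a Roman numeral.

CDLIV = 454
CCCXVII = 317
454 + 317 = 771

DCCLXXI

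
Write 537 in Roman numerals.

Convert 537 to Roman numerals:
  537 contains 1×500 (D)
  37 contains 3×10 (XXX)
  7 contains 1×5 (V)
  2 contains 2×1 (II)

DXXXVII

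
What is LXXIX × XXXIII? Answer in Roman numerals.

LXXIX = 79
XXXIII = 33
79 × 33 = 2607

MMDCVII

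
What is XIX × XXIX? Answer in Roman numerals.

XIX = 19
XXIX = 29
19 × 29 = 551

DLI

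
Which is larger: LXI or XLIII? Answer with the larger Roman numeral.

LXI = 61
XLIII = 43
61 is larger

LXI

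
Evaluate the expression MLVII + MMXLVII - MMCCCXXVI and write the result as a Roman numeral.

MLVII = 1057, MMXLVII = 2047, MMCCCXXVI = 2326
1057 + 2047 = 3104
3104 - 2326 = 778

DCCLXXVIII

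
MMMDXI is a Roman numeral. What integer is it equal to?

MMMDXI: M=1000, M=1000, M=1000, D=500, X=10, I=1
1000 + 1000 + 1000 + 500 + 10 + 1 = 3511

3511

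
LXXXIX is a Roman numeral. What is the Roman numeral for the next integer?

LXXXIX = 89, so the next integer is 89 + 1 = 90

XC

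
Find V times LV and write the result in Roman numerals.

V = 5
LV = 55
5 × 55 = 275

CCLXXV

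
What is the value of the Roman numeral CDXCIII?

CDXCIII: CD=400, XC=90, I=1, I=1, I=1
400 + 90 + 1 + 1 + 1 = 493

493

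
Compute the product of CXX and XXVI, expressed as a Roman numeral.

CXX = 120
XXVI = 26
120 × 26 = 3120

MMMCXX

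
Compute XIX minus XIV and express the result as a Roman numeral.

XIX = 19
XIV = 14
19 - 14 = 5

V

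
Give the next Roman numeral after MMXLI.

MMXLI = 2041; next is 2042

MMXLII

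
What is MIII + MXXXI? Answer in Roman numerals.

MIII = 1003
MXXXI = 1031
1003 + 1031 = 2034

MMXXXIV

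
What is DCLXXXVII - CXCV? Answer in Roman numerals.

DCLXXXVII = 687
CXCV = 195
687 - 195 = 492

CDXCII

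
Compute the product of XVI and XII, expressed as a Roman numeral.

XVI = 16
XII = 12
16 × 12 = 192

CXCII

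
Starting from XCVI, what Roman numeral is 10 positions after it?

XCVI = 96
96 + 10 = 106

CVI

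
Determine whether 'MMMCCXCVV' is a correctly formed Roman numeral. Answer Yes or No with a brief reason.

'MMMCCXCVV': V should not appear more than once

No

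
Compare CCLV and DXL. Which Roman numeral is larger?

CCLV = 255
DXL = 540
540 is larger

DXL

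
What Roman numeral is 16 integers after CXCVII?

CXCVII = 197
197 + 16 = 213

CCXIII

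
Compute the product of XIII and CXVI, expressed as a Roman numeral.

XIII = 13
CXVI = 116
13 × 116 = 1508

MDVIII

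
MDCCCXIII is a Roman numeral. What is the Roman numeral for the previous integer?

MDCCCXIII = 1813; previous is 1812

MDCCCXII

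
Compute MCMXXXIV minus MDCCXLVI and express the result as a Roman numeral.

MCMXXXIV = 1934
MDCCXLVI = 1746
1934 - 1746 = 188

CLXXXVIII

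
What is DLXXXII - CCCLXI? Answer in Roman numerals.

DLXXXII = 582
CCCLXI = 361
582 - 361 = 221

CCXXI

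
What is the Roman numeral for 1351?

Convert 1351 to Roman numerals:
  1351 contains 1×1000 (M)
  351 contains 3×100 (CCC)
  51 contains 1×50 (L)
  1 contains 1×1 (I)

MCCCLI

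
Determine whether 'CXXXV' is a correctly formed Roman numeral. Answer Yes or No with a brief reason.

'CXXXV': Check the rules: uses only the symbols I, V, X, L, C, D, M; no symbol is repeated more than three times in a row; V, L and D each appear at most once; no smaller symbol precedes a larger one (values never increase from left to right). Value: C (100) + X (10) + X (10) + X (10) + V (5) = 135. So it is a valid standard Roman numeral.

Yes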